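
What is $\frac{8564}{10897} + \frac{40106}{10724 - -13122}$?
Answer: $\frac{320626113}{129924931} \approx 2.4678$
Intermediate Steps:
$\frac{8564}{10897} + \frac{40106}{10724 - -13122} = 8564 \cdot \frac{1}{10897} + \frac{40106}{10724 + 13122} = \frac{8564}{10897} + \frac{40106}{23846} = \frac{8564}{10897} + 40106 \cdot \frac{1}{23846} = \frac{8564}{10897} + \frac{20053}{11923} = \frac{320626113}{129924931}$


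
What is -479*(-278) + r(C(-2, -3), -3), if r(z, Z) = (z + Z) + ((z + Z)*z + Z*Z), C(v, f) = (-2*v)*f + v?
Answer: 133392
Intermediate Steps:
C(v, f) = v - 2*f*v (C(v, f) = -2*f*v + v = v - 2*f*v)
r(z, Z) = Z + z + Z² + z*(Z + z) (r(z, Z) = (Z + z) + ((Z + z)*z + Z²) = (Z + z) + (z*(Z + z) + Z²) = (Z + z) + (Z² + z*(Z + z)) = Z + z + Z² + z*(Z + z))
-479*(-278) + r(C(-2, -3), -3) = -479*(-278) + (-3 - 2*(1 - 2*(-3)) + (-3)² + (-2*(1 - 2*(-3)))² - (-6)*(1 - 2*(-3))) = 133162 + (-3 - 2*(1 + 6) + 9 + (-2*(1 + 6))² - (-6)*(1 + 6)) = 133162 + (-3 - 2*7 + 9 + (-2*7)² - (-6)*7) = 133162 + (-3 - 14 + 9 + (-14)² - 3*(-14)) = 133162 + (-3 - 14 + 9 + 196 + 42) = 133162 + 230 = 133392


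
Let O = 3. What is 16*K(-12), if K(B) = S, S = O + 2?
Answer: 80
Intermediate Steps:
S = 5 (S = 3 + 2 = 5)
K(B) = 5
16*K(-12) = 16*5 = 80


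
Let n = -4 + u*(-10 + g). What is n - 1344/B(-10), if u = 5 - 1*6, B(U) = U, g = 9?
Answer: 657/5 ≈ 131.40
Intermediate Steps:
u = -1 (u = 5 - 6 = -1)
n = -3 (n = -4 - (-10 + 9) = -4 - 1*(-1) = -4 + 1 = -3)
n - 1344/B(-10) = -3 - 1344/(-10) = -3 - 1344*(-1/10) = -3 + 672/5 = 657/5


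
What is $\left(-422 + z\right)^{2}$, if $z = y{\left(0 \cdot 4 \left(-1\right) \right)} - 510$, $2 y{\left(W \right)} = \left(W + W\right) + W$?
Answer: $868624$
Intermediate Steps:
$y{\left(W \right)} = \frac{3 W}{2}$ ($y{\left(W \right)} = \frac{\left(W + W\right) + W}{2} = \frac{2 W + W}{2} = \frac{3 W}{2}$)
$z = -510$ ($z = \frac{3 \cdot 0 \cdot 4 \left(-1\right)}{2} - 510 = \frac{3 \cdot 0 \left(-1\right)}{2} - 510 = \frac{3}{2} \cdot 0 - 510 = 0 - 510 = -510$)
$\left(-422 + z\right)^{2} = \left(-422 - 510\right)^{2} = \left(-932\right)^{2} = 868624$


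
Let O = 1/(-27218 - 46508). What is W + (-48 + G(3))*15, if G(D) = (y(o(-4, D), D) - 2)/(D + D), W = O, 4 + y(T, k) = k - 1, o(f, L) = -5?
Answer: -53819981/73726 ≈ -730.00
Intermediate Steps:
y(T, k) = -5 + k (y(T, k) = -4 + (k - 1) = -4 + (-1 + k) = -5 + k)
O = -1/73726 (O = 1/(-73726) = -1/73726 ≈ -1.3564e-5)
W = -1/73726 ≈ -1.3564e-5
G(D) = (-7 + D)/(2*D) (G(D) = ((-5 + D) - 2)/(D + D) = (-7 + D)/((2*D)) = (-7 + D)*(1/(2*D)) = (-7 + D)/(2*D))
W + (-48 + G(3))*15 = -1/73726 + (-48 + (1/2)*(-7 + 3)/3)*15 = -1/73726 + (-48 + (1/2)*(1/3)*(-4))*15 = -1/73726 + (-48 - 2/3)*15 = -1/73726 - 146/3*15 = -1/73726 - 730 = -53819981/73726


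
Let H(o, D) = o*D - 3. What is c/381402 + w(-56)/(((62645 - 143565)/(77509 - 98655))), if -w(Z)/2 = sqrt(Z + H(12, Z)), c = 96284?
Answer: 48142/190701 - 10573*I*sqrt(731)/20230 ≈ 0.25245 - 14.131*I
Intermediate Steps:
H(o, D) = -3 + D*o (H(o, D) = D*o - 3 = -3 + D*o)
w(Z) = -2*sqrt(-3 + 13*Z) (w(Z) = -2*sqrt(Z + (-3 + Z*12)) = -2*sqrt(Z + (-3 + 12*Z)) = -2*sqrt(-3 + 13*Z))
c/381402 + w(-56)/(((62645 - 143565)/(77509 - 98655))) = 96284/381402 + (-2*sqrt(-3 + 13*(-56)))/(((62645 - 143565)/(77509 - 98655))) = 96284*(1/381402) + (-2*sqrt(-3 - 728))/((-80920/(-21146))) = 48142/190701 + (-2*I*sqrt(731))/((-80920*(-1/21146))) = 48142/190701 + (-2*I*sqrt(731))/(40460/10573) = 48142/190701 - 2*I*sqrt(731)*(10573/40460) = 48142/190701 - 10573*I*sqrt(731)/20230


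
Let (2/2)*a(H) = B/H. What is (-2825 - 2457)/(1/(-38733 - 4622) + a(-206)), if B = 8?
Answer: 23587114330/173523 ≈ 1.3593e+5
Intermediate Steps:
a(H) = 8/H
(-2825 - 2457)/(1/(-38733 - 4622) + a(-206)) = (-2825 - 2457)/(1/(-38733 - 4622) + 8/(-206)) = -5282/(1/(-43355) + 8*(-1/206)) = -5282/(-1/43355 - 4/103) = -5282/(-173523/4465565) = -5282*(-4465565/173523) = 23587114330/173523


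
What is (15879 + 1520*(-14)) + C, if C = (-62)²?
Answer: -1557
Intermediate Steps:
C = 3844
(15879 + 1520*(-14)) + C = (15879 + 1520*(-14)) + 3844 = (15879 - 21280) + 3844 = -5401 + 3844 = -1557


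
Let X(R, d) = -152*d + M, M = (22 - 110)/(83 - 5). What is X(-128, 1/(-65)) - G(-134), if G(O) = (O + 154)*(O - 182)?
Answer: 1232636/195 ≈ 6321.2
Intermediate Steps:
M = -44/39 (M = -88/78 = -88*1/78 = -44/39 ≈ -1.1282)
X(R, d) = -44/39 - 152*d (X(R, d) = -152*d - 44/39 = -44/39 - 152*d)
G(O) = (-182 + O)*(154 + O) (G(O) = (154 + O)*(-182 + O) = (-182 + O)*(154 + O))
X(-128, 1/(-65)) - G(-134) = (-44/39 - 152/(-65)) - (-28028 + (-134)**2 - 28*(-134)) = (-44/39 - 152*(-1/65)) - (-28028 + 17956 + 3752) = (-44/39 + 152/65) - 1*(-6320) = 236/195 + 6320 = 1232636/195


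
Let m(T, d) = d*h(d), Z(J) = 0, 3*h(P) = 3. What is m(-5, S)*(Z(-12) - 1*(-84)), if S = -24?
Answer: -2016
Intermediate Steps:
h(P) = 1 (h(P) = (⅓)*3 = 1)
m(T, d) = d (m(T, d) = d*1 = d)
m(-5, S)*(Z(-12) - 1*(-84)) = -24*(0 - 1*(-84)) = -24*(0 + 84) = -24*84 = -2016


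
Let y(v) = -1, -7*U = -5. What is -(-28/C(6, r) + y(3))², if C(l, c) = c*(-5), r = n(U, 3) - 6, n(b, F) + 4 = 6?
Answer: -144/25 ≈ -5.7600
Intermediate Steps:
U = 5/7 (U = -⅐*(-5) = 5/7 ≈ 0.71429)
n(b, F) = 2 (n(b, F) = -4 + 6 = 2)
r = -4 (r = 2 - 6 = -4)
C(l, c) = -5*c
-(-28/C(6, r) + y(3))² = -(-28/((-5*(-4))) - 1)² = -(-28/20 - 1)² = -(-28*1/20 - 1)² = -(-7/5 - 1)² = -(-12/5)² = -1*144/25 = -144/25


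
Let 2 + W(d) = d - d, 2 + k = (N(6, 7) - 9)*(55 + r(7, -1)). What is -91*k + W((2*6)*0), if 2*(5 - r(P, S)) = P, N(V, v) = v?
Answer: 10463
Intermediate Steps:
r(P, S) = 5 - P/2
k = -115 (k = -2 + (7 - 9)*(55 + (5 - ½*7)) = -2 - 2*(55 + (5 - 7/2)) = -2 - 2*(55 + 3/2) = -2 - 2*113/2 = -2 - 113 = -115)
W(d) = -2 (W(d) = -2 + (d - d) = -2 + 0 = -2)
-91*k + W((2*6)*0) = -91*(-115) - 2 = 10465 - 2 = 10463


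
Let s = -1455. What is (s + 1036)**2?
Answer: 175561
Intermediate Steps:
(s + 1036)**2 = (-1455 + 1036)**2 = (-419)**2 = 175561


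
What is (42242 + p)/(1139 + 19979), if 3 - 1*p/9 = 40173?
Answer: -159644/10559 ≈ -15.119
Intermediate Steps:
p = -361530 (p = 27 - 9*40173 = 27 - 361557 = -361530)
(42242 + p)/(1139 + 19979) = (42242 - 361530)/(1139 + 19979) = -319288/21118 = -319288*1/21118 = -159644/10559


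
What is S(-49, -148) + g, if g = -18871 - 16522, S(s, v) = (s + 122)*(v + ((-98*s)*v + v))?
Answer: -51937809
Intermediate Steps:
S(s, v) = (122 + s)*(2*v - 98*s*v) (S(s, v) = (122 + s)*(v + (-98*s*v + v)) = (122 + s)*(v + (v - 98*s*v)) = (122 + s)*(2*v - 98*s*v))
g = -35393
S(-49, -148) + g = 2*(-148)*(122 - 5977*(-49) - 49*(-49)²) - 35393 = 2*(-148)*(122 + 292873 - 49*2401) - 35393 = 2*(-148)*(122 + 292873 - 117649) - 35393 = 2*(-148)*175346 - 35393 = -51902416 - 35393 = -51937809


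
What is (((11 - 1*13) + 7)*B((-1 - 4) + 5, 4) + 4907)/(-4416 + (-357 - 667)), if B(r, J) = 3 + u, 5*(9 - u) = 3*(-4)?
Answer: -4979/5440 ≈ -0.91526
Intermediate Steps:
u = 57/5 (u = 9 - 3*(-4)/5 = 9 - ⅕*(-12) = 9 + 12/5 = 57/5 ≈ 11.400)
B(r, J) = 72/5 (B(r, J) = 3 + 57/5 = 72/5)
(((11 - 1*13) + 7)*B((-1 - 4) + 5, 4) + 4907)/(-4416 + (-357 - 667)) = (((11 - 1*13) + 7)*(72/5) + 4907)/(-4416 + (-357 - 667)) = (((11 - 13) + 7)*(72/5) + 4907)/(-4416 - 1024) = ((-2 + 7)*(72/5) + 4907)/(-5440) = (5*(72/5) + 4907)*(-1/5440) = (72 + 4907)*(-1/5440) = 4979*(-1/5440) = -4979/5440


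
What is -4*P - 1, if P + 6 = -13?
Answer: 75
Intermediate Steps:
P = -19 (P = -6 - 13 = -19)
-4*P - 1 = -4*(-19) - 1 = 76 - 1 = 75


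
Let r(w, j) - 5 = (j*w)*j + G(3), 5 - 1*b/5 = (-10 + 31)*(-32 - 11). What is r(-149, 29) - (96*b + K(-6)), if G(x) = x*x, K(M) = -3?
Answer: -561132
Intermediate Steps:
G(x) = x²
b = 4540 (b = 25 - 5*(-10 + 31)*(-32 - 11) = 25 - 105*(-43) = 25 - 5*(-903) = 25 + 4515 = 4540)
r(w, j) = 14 + w*j² (r(w, j) = 5 + ((j*w)*j + 3²) = 5 + (w*j² + 9) = 5 + (9 + w*j²) = 14 + w*j²)
r(-149, 29) - (96*b + K(-6)) = (14 - 149*29²) - (96*4540 - 3) = (14 - 149*841) - (435840 - 3) = (14 - 125309) - 1*435837 = -125295 - 435837 = -561132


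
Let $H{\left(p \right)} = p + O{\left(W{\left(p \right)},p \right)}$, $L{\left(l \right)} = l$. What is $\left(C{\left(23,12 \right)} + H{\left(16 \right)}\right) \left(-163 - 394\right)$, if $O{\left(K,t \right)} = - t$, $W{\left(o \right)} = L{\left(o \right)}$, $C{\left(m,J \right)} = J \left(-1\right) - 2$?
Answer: $7798$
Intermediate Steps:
$C{\left(m,J \right)} = -2 - J$ ($C{\left(m,J \right)} = - J - 2 = -2 - J$)
$W{\left(o \right)} = o$
$H{\left(p \right)} = 0$ ($H{\left(p \right)} = p - p = 0$)
$\left(C{\left(23,12 \right)} + H{\left(16 \right)}\right) \left(-163 - 394\right) = \left(\left(-2 - 12\right) + 0\right) \left(-163 - 394\right) = \left(\left(-2 - 12\right) + 0\right) \left(-557\right) = \left(-14 + 0\right) \left(-557\right) = \left(-14\right) \left(-557\right) = 7798$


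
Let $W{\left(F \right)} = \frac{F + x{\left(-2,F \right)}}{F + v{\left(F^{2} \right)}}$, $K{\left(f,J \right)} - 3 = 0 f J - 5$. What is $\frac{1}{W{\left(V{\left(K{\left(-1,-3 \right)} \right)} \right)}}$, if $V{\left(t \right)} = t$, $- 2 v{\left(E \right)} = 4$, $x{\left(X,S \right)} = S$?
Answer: $1$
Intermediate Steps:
$v{\left(E \right)} = -2$ ($v{\left(E \right)} = \left(- \frac{1}{2}\right) 4 = -2$)
$K{\left(f,J \right)} = -2$ ($K{\left(f,J \right)} = 3 + \left(0 f J - 5\right) = 3 - \left(5 + 0 J\right) = 3 + \left(0 - 5\right) = 3 - 5 = -2$)
$W{\left(F \right)} = \frac{2 F}{-2 + F}$ ($W{\left(F \right)} = \frac{F + F}{F - 2} = \frac{2 F}{-2 + F}$)
$\frac{1}{W{\left(V{\left(K{\left(-1,-3 \right)} \right)} \right)}} = \frac{1}{2 \left(-2\right) \frac{1}{-2 - 2}} = \frac{1}{2 \left(-2\right) \frac{1}{-4}} = \frac{1}{2 \left(-2\right) \left(- \frac{1}{4}\right)} = 1^{-1} = 1$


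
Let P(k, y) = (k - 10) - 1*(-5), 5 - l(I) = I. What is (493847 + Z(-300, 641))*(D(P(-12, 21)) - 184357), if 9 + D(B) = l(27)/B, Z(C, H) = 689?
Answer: -1549974731200/17 ≈ -9.1175e+10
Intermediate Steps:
l(I) = 5 - I
P(k, y) = -5 + k (P(k, y) = (-10 + k) + 5 = -5 + k)
D(B) = -9 - 22/B (D(B) = -9 + (5 - 1*27)/B = -9 + (5 - 27)/B = -9 - 22/B)
(493847 + Z(-300, 641))*(D(P(-12, 21)) - 184357) = (493847 + 689)*((-9 - 22/(-5 - 12)) - 184357) = 494536*((-9 - 22/(-17)) - 184357) = 494536*((-9 - 22*(-1/17)) - 184357) = 494536*((-9 + 22/17) - 184357) = 494536*(-131/17 - 184357) = 494536*(-3134200/17) = -1549974731200/17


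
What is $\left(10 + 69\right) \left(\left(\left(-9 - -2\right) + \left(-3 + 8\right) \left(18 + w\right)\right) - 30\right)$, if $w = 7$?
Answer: $6952$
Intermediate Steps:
$\left(10 + 69\right) \left(\left(\left(-9 - -2\right) + \left(-3 + 8\right) \left(18 + w\right)\right) - 30\right) = \left(10 + 69\right) \left(\left(\left(-9 - -2\right) + \left(-3 + 8\right) \left(18 + 7\right)\right) - 30\right) = 79 \left(\left(\left(-9 + 2\right) + 5 \cdot 25\right) - 30\right) = 79 \left(\left(-7 + 125\right) - 30\right) = 79 \left(118 - 30\right) = 79 \cdot 88 = 6952$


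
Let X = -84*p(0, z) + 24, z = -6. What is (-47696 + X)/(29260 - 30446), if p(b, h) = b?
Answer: 23836/593 ≈ 40.196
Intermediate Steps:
X = 24 (X = -84*0 + 24 = 0 + 24 = 24)
(-47696 + X)/(29260 - 30446) = (-47696 + 24)/(29260 - 30446) = -47672/(-1186) = -47672*(-1/1186) = 23836/593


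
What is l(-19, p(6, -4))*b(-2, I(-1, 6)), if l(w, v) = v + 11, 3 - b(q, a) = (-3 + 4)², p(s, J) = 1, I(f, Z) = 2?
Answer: 24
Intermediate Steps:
b(q, a) = 2 (b(q, a) = 3 - (-3 + 4)² = 3 - 1*1² = 3 - 1*1 = 3 - 1 = 2)
l(w, v) = 11 + v
l(-19, p(6, -4))*b(-2, I(-1, 6)) = (11 + 1)*2 = 12*2 = 24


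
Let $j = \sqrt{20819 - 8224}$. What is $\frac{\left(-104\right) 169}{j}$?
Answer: $- \frac{17576 \sqrt{12595}}{12595} \approx -156.61$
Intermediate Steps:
$j = \sqrt{12595} \approx 112.23$
$\frac{\left(-104\right) 169}{j} = \frac{\left(-104\right) 169}{\sqrt{12595}} = - 17576 \frac{\sqrt{12595}}{12595} = - \frac{17576 \sqrt{12595}}{12595}$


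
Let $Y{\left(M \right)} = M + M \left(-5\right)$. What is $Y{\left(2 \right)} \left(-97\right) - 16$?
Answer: $760$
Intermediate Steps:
$Y{\left(M \right)} = - 4 M$ ($Y{\left(M \right)} = M - 5 M = - 4 M$)
$Y{\left(2 \right)} \left(-97\right) - 16 = \left(-4\right) 2 \left(-97\right) - 16 = \left(-8\right) \left(-97\right) - 16 = 776 - 16 = 760$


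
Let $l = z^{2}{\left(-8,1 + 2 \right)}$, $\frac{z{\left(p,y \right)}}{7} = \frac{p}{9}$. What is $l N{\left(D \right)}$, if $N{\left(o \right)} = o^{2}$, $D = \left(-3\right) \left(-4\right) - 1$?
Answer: $\frac{379456}{81} \approx 4684.6$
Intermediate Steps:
$z{\left(p,y \right)} = \frac{7 p}{9}$ ($z{\left(p,y \right)} = 7 \frac{p}{9} = \frac{7 p}{9}$)
$D = 11$ ($D = 12 - 1 = 11$)
$l = \frac{3136}{81}$ ($l = \left(\frac{7}{9} \left(-8\right)\right)^{2} = \left(- \frac{56}{9}\right)^{2} = \frac{3136}{81} \approx 38.716$)
$l N{\left(D \right)} = \frac{3136 \cdot 11^{2}}{81} = \frac{3136}{81} \cdot 121 = \frac{379456}{81}$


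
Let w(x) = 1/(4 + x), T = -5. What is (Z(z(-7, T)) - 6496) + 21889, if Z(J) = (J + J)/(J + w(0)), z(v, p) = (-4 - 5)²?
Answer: 5003373/325 ≈ 15395.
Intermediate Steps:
z(v, p) = 81 (z(v, p) = (-9)² = 81)
Z(J) = 2*J/(¼ + J) (Z(J) = (J + J)/(J + 1/(4 + 0)) = (2*J)/(J + 1/4) = (2*J)/(J + ¼) = (2*J)/(¼ + J) = 2*J/(¼ + J))
(Z(z(-7, T)) - 6496) + 21889 = (8*81/(1 + 4*81) - 6496) + 21889 = (8*81/(1 + 324) - 6496) + 21889 = (8*81/325 - 6496) + 21889 = (8*81*(1/325) - 6496) + 21889 = (648/325 - 6496) + 21889 = -2110552/325 + 21889 = 5003373/325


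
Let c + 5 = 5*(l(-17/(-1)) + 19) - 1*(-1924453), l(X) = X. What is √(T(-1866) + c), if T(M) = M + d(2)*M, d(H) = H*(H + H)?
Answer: √1907834 ≈ 1381.2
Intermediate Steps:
d(H) = 2*H² (d(H) = H*(2*H) = 2*H²)
T(M) = 9*M (T(M) = M + (2*2²)*M = M + (2*4)*M = M + 8*M = 9*M)
c = 1924628 (c = -5 + (5*(-17/(-1) + 19) - 1*(-1924453)) = -5 + (5*(-17*(-1) + 19) + 1924453) = -5 + (5*(17 + 19) + 1924453) = -5 + (5*36 + 1924453) = -5 + (180 + 1924453) = -5 + 1924633 = 1924628)
√(T(-1866) + c) = √(9*(-1866) + 1924628) = √(-16794 + 1924628) = √1907834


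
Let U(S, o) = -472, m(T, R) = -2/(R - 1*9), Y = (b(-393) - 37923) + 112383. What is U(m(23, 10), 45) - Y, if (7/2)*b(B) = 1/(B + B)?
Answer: -206137931/2751 ≈ -74932.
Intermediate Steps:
b(B) = 1/(7*B) (b(B) = 2/(7*(B + B)) = 2/(7*((2*B))) = 2*(1/(2*B))/7 = 1/(7*B))
Y = 204839459/2751 (Y = ((⅐)/(-393) - 37923) + 112383 = ((⅐)*(-1/393) - 37923) + 112383 = (-1/2751 - 37923) + 112383 = -104326174/2751 + 112383 = 204839459/2751 ≈ 74460.)
m(T, R) = -2/(-9 + R) (m(T, R) = -2/(R - 9) = -2/(-9 + R))
U(m(23, 10), 45) - Y = -472 - 1*204839459/2751 = -472 - 204839459/2751 = -206137931/2751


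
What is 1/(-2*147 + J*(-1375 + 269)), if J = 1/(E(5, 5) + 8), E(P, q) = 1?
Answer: -9/3752 ≈ -0.0023987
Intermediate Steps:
J = 1/9 (J = 1/(1 + 8) = 1/9 ≈ 0.11111)
1/(-2*147 + J*(-1375 + 269)) = 1/(-2*147 + (-1375 + 269)/9) = 1/(-294 + (1/9)*(-1106)) = 1/(-294 - 1106/9) = 1/(-3752/9) = -9/3752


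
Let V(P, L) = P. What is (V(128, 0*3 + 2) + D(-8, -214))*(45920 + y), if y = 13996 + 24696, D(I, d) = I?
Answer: 10153440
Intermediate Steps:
y = 38692
(V(128, 0*3 + 2) + D(-8, -214))*(45920 + y) = (128 - 8)*(45920 + 38692) = 120*84612 = 10153440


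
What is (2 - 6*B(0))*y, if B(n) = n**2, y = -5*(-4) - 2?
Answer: 36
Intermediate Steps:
y = 18 (y = 20 - 2 = 18)
(2 - 6*B(0))*y = (2 - 6*0**2)*18 = (2 - 6*0)*18 = (2 + 0)*18 = 2*18 = 36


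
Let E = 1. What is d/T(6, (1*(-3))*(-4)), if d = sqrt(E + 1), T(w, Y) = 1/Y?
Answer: 12*sqrt(2) ≈ 16.971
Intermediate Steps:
d = sqrt(2) (d = sqrt(1 + 1) = sqrt(2) ≈ 1.4142)
d/T(6, (1*(-3))*(-4)) = sqrt(2)/(1/((1*(-3))*(-4))) = sqrt(2)/(1/(-3*(-4))) = sqrt(2)/(1/12) = 12*sqrt(2)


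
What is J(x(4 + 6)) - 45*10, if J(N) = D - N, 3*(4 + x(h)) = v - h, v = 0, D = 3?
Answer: -1319/3 ≈ -439.67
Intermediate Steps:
x(h) = -4 - h/3 (x(h) = -4 + (0 - h)/3 = -4 + (-h)/3 = -4 - h/3)
J(N) = 3 - N
J(x(4 + 6)) - 45*10 = (3 - (-4 - (4 + 6)/3)) - 45*10 = (3 - (-4 - ⅓*10)) - 450 = (3 - (-4 - 10/3)) - 450 = (3 - 1*(-22/3)) - 450 = (3 + 22/3) - 450 = 31/3 - 450 = -1319/3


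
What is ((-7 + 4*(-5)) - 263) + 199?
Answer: -91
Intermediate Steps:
((-7 + 4*(-5)) - 263) + 199 = ((-7 - 20) - 263) + 199 = (-27 - 263) + 199 = -290 + 199 = -91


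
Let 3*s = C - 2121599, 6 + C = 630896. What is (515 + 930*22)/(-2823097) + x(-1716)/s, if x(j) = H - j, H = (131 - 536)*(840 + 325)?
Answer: 1316740767148/1402805368591 ≈ 0.93865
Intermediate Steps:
C = 630890 (C = -6 + 630896 = 630890)
s = -496903 (s = (630890 - 2121599)/3 = (⅓)*(-1490709) = -496903)
H = -471825 (H = -405*1165 = -471825)
x(j) = -471825 - j
(515 + 930*22)/(-2823097) + x(-1716)/s = (515 + 930*22)/(-2823097) + (-471825 - 1*(-1716))/(-496903) = (515 + 20460)*(-1/2823097) + (-471825 + 1716)*(-1/496903) = 20975*(-1/2823097) - 470109*(-1/496903) = -20975/2823097 + 470109/496903 = 1316740767148/1402805368591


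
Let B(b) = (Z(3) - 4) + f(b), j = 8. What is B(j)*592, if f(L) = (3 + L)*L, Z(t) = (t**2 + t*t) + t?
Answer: 62160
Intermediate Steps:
Z(t) = t + 2*t**2 (Z(t) = (t**2 + t**2) + t = 2*t**2 + t = t + 2*t**2)
f(L) = L*(3 + L)
B(b) = 17 + b*(3 + b) (B(b) = (3*(1 + 2*3) - 4) + b*(3 + b) = (3*(1 + 6) - 4) + b*(3 + b) = (3*7 - 4) + b*(3 + b) = (21 - 4) + b*(3 + b) = 17 + b*(3 + b))
B(j)*592 = (17 + 8*(3 + 8))*592 = (17 + 8*11)*592 = (17 + 88)*592 = 105*592 = 62160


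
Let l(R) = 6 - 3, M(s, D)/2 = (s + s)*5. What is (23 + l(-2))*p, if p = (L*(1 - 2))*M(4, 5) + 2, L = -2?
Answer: 4212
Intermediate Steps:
M(s, D) = 20*s (M(s, D) = 2*((s + s)*5) = 2*((2*s)*5) = 2*(10*s) = 20*s)
p = 162 (p = (-2*(1 - 2))*(20*4) + 2 = -2*(-1)*80 + 2 = 2*80 + 2 = 160 + 2 = 162)
l(R) = 3
(23 + l(-2))*p = (23 + 3)*162 = 26*162 = 4212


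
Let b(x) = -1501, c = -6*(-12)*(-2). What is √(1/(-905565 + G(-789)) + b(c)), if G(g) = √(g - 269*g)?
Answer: √(-1359253066 + 3002*√52863)/√(905565 - 2*√52863) ≈ 38.743*I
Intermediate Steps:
c = -144 (c = 72*(-2) = -144)
G(g) = 2*√67*√(-g) (G(g) = √(-268*g) = 2*√67*√(-g))
√(1/(-905565 + G(-789)) + b(c)) = √(1/(-905565 + 2*√67*√(-1*(-789))) - 1501) = √(1/(-905565 + 2*√67*√789) - 1501) = √(1/(-905565 + 2*√52863) - 1501) = √(-1501 + 1/(-905565 + 2*√52863))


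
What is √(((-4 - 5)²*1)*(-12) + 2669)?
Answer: √1697 ≈ 41.195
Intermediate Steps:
√(((-4 - 5)²*1)*(-12) + 2669) = √(((-9)²*1)*(-12) + 2669) = √((81*1)*(-12) + 2669) = √(81*(-12) + 2669) = √(-972 + 2669) = √1697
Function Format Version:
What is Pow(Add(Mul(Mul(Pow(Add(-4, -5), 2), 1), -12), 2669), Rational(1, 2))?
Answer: Pow(1697, Rational(1, 2)) ≈ 41.195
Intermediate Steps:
Pow(Add(Mul(Mul(Pow(Add(-4, -5), 2), 1), -12), 2669), Rational(1, 2)) = Pow(Add(Mul(Mul(Pow(-9, 2), 1), -12), 2669), Rational(1, 2)) = Pow(Add(Mul(Mul(81, 1), -12), 2669), Rational(1, 2)) = Pow(Add(Mul(81, -12), 2669), Rational(1, 2)) = Pow(Add(-972, 2669), Rational(1, 2)) = Pow(1697, Rational(1, 2))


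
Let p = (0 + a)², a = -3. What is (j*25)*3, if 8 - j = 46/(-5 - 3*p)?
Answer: 11325/16 ≈ 707.81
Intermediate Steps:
p = 9 (p = (0 - 3)² = (-3)² = 9)
j = 151/16 (j = 8 - 46/(-5 - 3*9) = 8 - 46/(-5 - 27) = 8 - 46/(-32) = 8 - 46*(-1)/32 = 8 - 1*(-23/16) = 8 + 23/16 = 151/16 ≈ 9.4375)
(j*25)*3 = ((151/16)*25)*3 = (3775/16)*3 = 11325/16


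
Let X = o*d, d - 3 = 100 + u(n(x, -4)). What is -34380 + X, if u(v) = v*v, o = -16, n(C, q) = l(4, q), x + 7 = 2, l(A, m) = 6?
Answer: -36604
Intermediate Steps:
x = -5 (x = -7 + 2 = -5)
n(C, q) = 6
u(v) = v²
d = 139 (d = 3 + (100 + 6²) = 3 + (100 + 36) = 3 + 136 = 139)
X = -2224 (X = -16*139 = -2224)
-34380 + X = -34380 - 2224 = -36604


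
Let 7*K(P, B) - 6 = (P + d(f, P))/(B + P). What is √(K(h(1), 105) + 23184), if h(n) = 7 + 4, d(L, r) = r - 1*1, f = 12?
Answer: 5*√152868135/406 ≈ 152.27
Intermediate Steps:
d(L, r) = -1 + r (d(L, r) = r - 1 = -1 + r)
h(n) = 11
K(P, B) = 6/7 + (-1 + 2*P)/(7*(B + P)) (K(P, B) = 6/7 + ((P + (-1 + P))/(B + P))/7 = 6/7 + ((-1 + 2*P)/(B + P))/7 = 6/7 + (-1 + 2*P)/(7*(B + P)))
√(K(h(1), 105) + 23184) = √((-1 + 6*105 + 8*11)/(7*(105 + 11)) + 23184) = √((⅐)*(-1 + 630 + 88)/116 + 23184) = √((⅐)*(1/116)*717 + 23184) = √(717/812 + 23184) = √(18826125/812) = 5*√152868135/406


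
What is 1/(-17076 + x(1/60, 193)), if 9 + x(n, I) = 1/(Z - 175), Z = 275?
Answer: -100/1708499 ≈ -5.8531e-5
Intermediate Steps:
x(n, I) = -899/100 (x(n, I) = -9 + 1/(275 - 175) = -9 + 1/100 = -899/100)
1/(-17076 + x(1/60, 193)) = 1/(-17076 - 899/100) = 1/(-1708499/100) = -100/1708499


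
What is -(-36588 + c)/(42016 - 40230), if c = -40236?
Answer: 38412/893 ≈ 43.015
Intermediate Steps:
-(-36588 + c)/(42016 - 40230) = -(-36588 - 40236)/(42016 - 40230) = -(-76824)/1786 = -1*(-38412/893) = 38412/893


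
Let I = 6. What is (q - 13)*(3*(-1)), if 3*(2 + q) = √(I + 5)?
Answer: 45 - √11 ≈ 41.683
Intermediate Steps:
q = -2 + √11/3 (q = -2 + √(6 + 5)/3 = -2 + √11/3 ≈ -0.89446)
(q - 13)*(3*(-1)) = ((-2 + √11/3) - 13)*(3*(-1)) = (-15 + √11/3)*(-3) = 45 - √11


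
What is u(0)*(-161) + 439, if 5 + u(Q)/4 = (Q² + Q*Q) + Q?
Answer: 3659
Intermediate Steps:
u(Q) = -20 + 4*Q + 8*Q² (u(Q) = -20 + 4*((Q² + Q*Q) + Q) = -20 + 4*((Q² + Q²) + Q) = -20 + 4*(2*Q² + Q) = -20 + 4*(Q + 2*Q²) = -20 + (4*Q + 8*Q²) = -20 + 4*Q + 8*Q²)
u(0)*(-161) + 439 = (-20 + 4*0 + 8*0²)*(-161) + 439 = (-20 + 0 + 8*0)*(-161) + 439 = (-20 + 0 + 0)*(-161) + 439 = -20*(-161) + 439 = 3220 + 439 = 3659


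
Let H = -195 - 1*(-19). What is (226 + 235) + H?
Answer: 285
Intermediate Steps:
H = -176 (H = -195 + 19 = -176)
(226 + 235) + H = (226 + 235) - 176 = 461 - 176 = 285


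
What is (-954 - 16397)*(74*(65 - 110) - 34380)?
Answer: 654306210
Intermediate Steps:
(-954 - 16397)*(74*(65 - 110) - 34380) = -17351*(74*(-45) - 34380) = -17351*(-3330 - 34380) = -17351*(-37710) = 654306210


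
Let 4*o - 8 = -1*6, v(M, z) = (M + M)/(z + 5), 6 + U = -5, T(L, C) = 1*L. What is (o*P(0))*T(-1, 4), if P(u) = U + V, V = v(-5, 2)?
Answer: 87/14 ≈ 6.2143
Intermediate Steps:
T(L, C) = L
U = -11 (U = -6 - 5 = -11)
v(M, z) = 2*M/(5 + z) (v(M, z) = (2*M)/(5 + z) = 2*M/(5 + z))
V = -10/7 (V = 2*(-5)/(5 + 2) = 2*(-5)/7 = 2*(-5)*(⅐) = -10/7 ≈ -1.4286)
o = ½ (o = 2 + (-1*6)/4 = 2 + (¼)*(-6) = 2 - 3/2 = ½ ≈ 0.50000)
P(u) = -87/7 (P(u) = -11 - 10/7 = -87/7)
(o*P(0))*T(-1, 4) = ((½)*(-87/7))*(-1) = -87/14*(-1) = 87/14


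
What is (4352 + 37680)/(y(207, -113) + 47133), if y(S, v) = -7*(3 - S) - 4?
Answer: 42032/48557 ≈ 0.86562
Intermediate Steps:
y(S, v) = -25 + 7*S (y(S, v) = (-21 + 7*S) - 4 = -25 + 7*S)
(4352 + 37680)/(y(207, -113) + 47133) = (4352 + 37680)/((-25 + 7*207) + 47133) = 42032/((-25 + 1449) + 47133) = 42032/(1424 + 47133) = 42032/48557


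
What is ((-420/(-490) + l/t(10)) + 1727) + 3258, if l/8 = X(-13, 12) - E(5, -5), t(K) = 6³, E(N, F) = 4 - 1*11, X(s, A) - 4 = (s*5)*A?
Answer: 936944/189 ≈ 4957.4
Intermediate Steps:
X(s, A) = 4 + 5*A*s (X(s, A) = 4 + (s*5)*A = 4 + (5*s)*A = 4 + 5*A*s)
E(N, F) = -7 (E(N, F) = 4 - 11 = -7)
t(K) = 216
l = -6152 (l = 8*((4 + 5*12*(-13)) - 1*(-7)) = 8*((4 - 780) + 7) = 8*(-776 + 7) = 8*(-769) = -6152)
((-420/(-490) + l/t(10)) + 1727) + 3258 = ((-420/(-490) - 6152/216) + 1727) + 3258 = ((-420*(-1/490) - 6152*1/216) + 1727) + 3258 = ((6/7 - 769/27) + 1727) + 3258 = (-5221/189 + 1727) + 3258 = 321182/189 + 3258 = 936944/189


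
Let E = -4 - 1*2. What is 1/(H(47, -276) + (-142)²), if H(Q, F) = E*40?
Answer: 1/19924 ≈ 5.0191e-5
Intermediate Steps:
E = -6 (E = -4 - 2 = -6)
H(Q, F) = -240 (H(Q, F) = -6*40 = -240)
1/(H(47, -276) + (-142)²) = 1/(-240 + (-142)²) = 1/(-240 + 20164) = 1/19924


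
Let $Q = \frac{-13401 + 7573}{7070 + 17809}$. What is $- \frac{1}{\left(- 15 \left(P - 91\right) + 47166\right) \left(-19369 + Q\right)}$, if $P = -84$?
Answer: $\frac{8293}{7997881509863} \approx 1.0369 \cdot 10^{-9}$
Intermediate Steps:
$Q = - \frac{5828}{24879} \approx -0.23425$
$- \frac{1}{\left(- 15 \left(P - 91\right) + 47166\right) \left(-19369 + Q\right)} = - \frac{1}{\left(- 15 \left(-84 - 91\right) + 47166\right) \left(-19369 - \frac{5828}{24879}\right)} = - \frac{1}{\left(\left(-15\right) \left(-175\right) + 47166\right) \left(- \frac{481887179}{24879}\right)} = - \frac{1}{\left(2625 + 47166\right) \left(- \frac{481887179}{24879}\right)} = - \frac{1}{49791 \left(- \frac{481887179}{24879}\right)} = - \frac{1}{- \frac{7997881509863}{8293}} = \left(-1\right) \left(- \frac{8293}{7997881509863}\right) = \frac{8293}{7997881509863}$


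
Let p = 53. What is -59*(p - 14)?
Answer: -2301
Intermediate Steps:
-59*(p - 14) = -59*(53 - 14) = -59*39 = -2301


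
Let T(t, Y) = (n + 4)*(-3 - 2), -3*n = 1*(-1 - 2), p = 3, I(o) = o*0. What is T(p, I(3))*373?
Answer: -9325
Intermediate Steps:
I(o) = 0
n = 1 (n = -(-1 - 2)/3 = -(-3)/3 = -⅓*(-3) = 1)
T(t, Y) = -25 (T(t, Y) = (1 + 4)*(-3 - 2) = 5*(-5) = -25)
T(p, I(3))*373 = -25*373 = -9325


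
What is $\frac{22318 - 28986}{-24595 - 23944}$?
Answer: $\frac{6668}{48539} \approx 0.13737$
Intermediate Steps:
$\frac{22318 - 28986}{-24595 - 23944} = - \frac{6668}{-48539} = \left(-6668\right) \left(- \frac{1}{48539}\right) = \frac{6668}{48539}$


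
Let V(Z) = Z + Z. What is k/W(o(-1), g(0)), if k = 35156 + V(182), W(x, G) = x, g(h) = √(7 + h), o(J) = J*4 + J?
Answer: -7104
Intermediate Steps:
o(J) = 5*J (o(J) = 4*J + J = 5*J)
V(Z) = 2*Z
k = 35520 (k = 35156 + 2*182 = 35156 + 364 = 35520)
k/W(o(-1), g(0)) = 35520/((5*(-1))) = 35520/(-5) = 35520*(-⅕) = -7104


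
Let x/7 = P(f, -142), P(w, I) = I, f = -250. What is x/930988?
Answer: -497/465494 ≈ -0.0010677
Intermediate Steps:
x = -994 (x = 7*(-142) = -994)
x/930988 = -994/930988 = -994*1/930988 = -497/465494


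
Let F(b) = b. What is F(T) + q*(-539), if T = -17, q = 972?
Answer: -523925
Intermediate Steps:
F(T) + q*(-539) = -17 + 972*(-539) = -17 - 523908 = -523925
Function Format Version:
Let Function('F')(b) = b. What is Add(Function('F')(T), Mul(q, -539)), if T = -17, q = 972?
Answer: -523925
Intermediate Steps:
Add(Function('F')(T), Mul(q, -539)) = Add(-17, Mul(972, -539)) = Add(-17, -523908) = -523925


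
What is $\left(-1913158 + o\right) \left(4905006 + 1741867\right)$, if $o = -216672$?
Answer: $-14156709521590$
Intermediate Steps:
$\left(-1913158 + o\right) \left(4905006 + 1741867\right) = \left(-1913158 - 216672\right) \left(4905006 + 1741867\right) = \left(-2129830\right) 6646873 = -14156709521590$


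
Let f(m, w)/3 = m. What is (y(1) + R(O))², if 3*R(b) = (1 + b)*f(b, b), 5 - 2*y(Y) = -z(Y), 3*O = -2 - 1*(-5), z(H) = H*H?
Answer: 25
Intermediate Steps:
z(H) = H²
f(m, w) = 3*m
O = 1 (O = (-2 - 1*(-5))/3 = (-2 + 5)/3 = (⅓)*3 = 1)
y(Y) = 5/2 + Y²/2 (y(Y) = 5/2 - (-1)*Y²/2 = 5/2 + Y²/2)
R(b) = b*(1 + b) (R(b) = ((1 + b)*(3*b))/3 = (3*b*(1 + b))/3 = b*(1 + b))
(y(1) + R(O))² = ((5/2 + (½)*1²) + 1*(1 + 1))² = ((5/2 + (½)*1) + 1*2)² = ((5/2 + ½) + 2)² = (3 + 2)² = 5² = 25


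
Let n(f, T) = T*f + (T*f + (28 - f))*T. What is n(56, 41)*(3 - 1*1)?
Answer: 190568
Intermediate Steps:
n(f, T) = T*f + T*(28 - f + T*f) (n(f, T) = T*f + (28 - f + T*f)*T = T*f + T*(28 - f + T*f))
n(56, 41)*(3 - 1*1) = (41*(28 + 41*56))*(3 - 1*1) = (41*(28 + 2296))*(3 - 1) = (41*2324)*2 = 95284*2 = 190568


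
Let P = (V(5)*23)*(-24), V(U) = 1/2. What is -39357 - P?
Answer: -39081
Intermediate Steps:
V(U) = ½
P = -276 (P = ((½)*23)*(-24) = (23/2)*(-24) = -276)
-39357 - P = -39357 - 1*(-276) = -39357 + 276 = -39081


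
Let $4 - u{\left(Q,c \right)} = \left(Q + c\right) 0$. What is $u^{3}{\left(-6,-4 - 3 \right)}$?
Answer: $64$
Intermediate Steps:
$u{\left(Q,c \right)} = 4$ ($u{\left(Q,c \right)} = 4 - \left(Q + c\right) 0 = 4 - 0 = 4 + 0 = 4$)
$u^{3}{\left(-6,-4 - 3 \right)} = 4^{3} = 64$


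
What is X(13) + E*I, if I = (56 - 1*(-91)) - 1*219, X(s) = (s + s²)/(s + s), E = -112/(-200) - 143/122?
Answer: 77887/1525 ≈ 51.073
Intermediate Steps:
E = -1867/3050 (E = -112*(-1/200) - 143*1/122 = 14/25 - 143/122 = -1867/3050 ≈ -0.61213)
X(s) = (s + s²)/(2*s) (X(s) = (s + s²)/((2*s)) = (s + s²)*(1/(2*s)) = (s + s²)/(2*s))
I = -72 (I = (56 + 91) - 219 = 147 - 219 = -72)
X(13) + E*I = (½ + (½)*13) - 1867/3050*(-72) = (½ + 13/2) + 67212/1525 = 7 + 67212/1525 = 77887/1525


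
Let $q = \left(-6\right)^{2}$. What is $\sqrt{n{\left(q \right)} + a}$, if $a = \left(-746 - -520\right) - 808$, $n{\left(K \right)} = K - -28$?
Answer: $i \sqrt{970} \approx 31.145 i$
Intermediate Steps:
$q = 36$
$n{\left(K \right)} = 28 + K$ ($n{\left(K \right)} = K + 28 = 28 + K$)
$a = -1034$ ($a = \left(-746 + 520\right) - 808 = -226 - 808 = -1034$)
$\sqrt{n{\left(q \right)} + a} = \sqrt{\left(28 + 36\right) - 1034} = \sqrt{64 - 1034} = \sqrt{-970} = i \sqrt{970}$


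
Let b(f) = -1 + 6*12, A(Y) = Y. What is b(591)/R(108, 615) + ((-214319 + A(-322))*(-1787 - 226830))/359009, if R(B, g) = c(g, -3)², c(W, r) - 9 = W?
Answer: 2729558109495073/19969926912 ≈ 1.3668e+5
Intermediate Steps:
c(W, r) = 9 + W
R(B, g) = (9 + g)²
b(f) = 71 (b(f) = -1 + 72 = 71)
b(591)/R(108, 615) + ((-214319 + A(-322))*(-1787 - 226830))/359009 = 71/((9 + 615)²) + ((-214319 - 322)*(-1787 - 226830))/359009 = 71/(624²) - 214641*(-228617)*(1/359009) = 71/389376 + 49070581497*(1/359009) = 71*(1/389376) + 7010083071/51287 = 71/389376 + 7010083071/51287 = 2729558109495073/19969926912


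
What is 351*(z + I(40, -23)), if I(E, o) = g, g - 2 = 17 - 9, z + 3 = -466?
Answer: -161109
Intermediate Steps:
z = -469 (z = -3 - 466 = -469)
g = 10 (g = 2 + (17 - 9) = 2 + 8 = 10)
I(E, o) = 10
351*(z + I(40, -23)) = 351*(-469 + 10) = 351*(-459) = -161109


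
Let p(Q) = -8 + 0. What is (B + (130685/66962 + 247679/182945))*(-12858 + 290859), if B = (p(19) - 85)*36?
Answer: -232463995805549853/250007410 ≈ -9.2983e+8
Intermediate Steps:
p(Q) = -8
B = -3348 (B = (-8 - 85)*36 = -93*36 = -3348)
(B + (130685/66962 + 247679/182945))*(-12858 + 290859) = (-3348 + (130685/66962 + 247679/182945))*(-12858 + 290859) = (-3348 + (130685*(1/66962) + 247679*(1/182945)))*278001 = (-3348 + (130685/66962 + 247679/182945))*278001 = (-3348 + 826392827/250007410)*278001 = -836198415853/250007410*278001 = -232463995805549853/250007410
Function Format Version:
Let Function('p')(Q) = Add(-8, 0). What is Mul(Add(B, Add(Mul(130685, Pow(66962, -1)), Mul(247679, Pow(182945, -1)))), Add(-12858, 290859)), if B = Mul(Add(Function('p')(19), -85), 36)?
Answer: Rational(-232463995805549853, 250007410) ≈ -9.2983e+8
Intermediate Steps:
Function('p')(Q) = -8
B = -3348 (B = Mul(Add(-8, -85), 36) = Mul(-93, 36) = -3348)
Mul(Add(B, Add(Mul(130685, Pow(66962, -1)), Mul(247679, Pow(182945, -1)))), Add(-12858, 290859)) = Mul(Add(-3348, Add(Mul(130685, Pow(66962, -1)), Mul(247679, Pow(182945, -1)))), Add(-12858, 290859)) = Mul(Add(-3348, Add(Mul(130685, Rational(1, 66962)), Mul(247679, Rational(1, 182945)))), 278001) = Mul(Add(-3348, Add(Rational(130685, 66962), Rational(247679, 182945))), 278001) = Mul(Add(-3348, Rational(826392827, 250007410)), 278001) = Mul(Rational(-836198415853, 250007410), 278001) = Rational(-232463995805549853, 250007410)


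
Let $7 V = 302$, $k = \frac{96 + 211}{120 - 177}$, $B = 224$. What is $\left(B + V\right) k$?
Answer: $- \frac{574090}{399} \approx -1438.8$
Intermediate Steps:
$k = - \frac{307}{57}$ ($k = \frac{307}{-57} = 307 \left(- \frac{1}{57}\right) = - \frac{307}{57} \approx -5.386$)
$V = \frac{302}{7}$ ($V = \frac{1}{7} \cdot 302 = \frac{302}{7} \approx 43.143$)
$\left(B + V\right) k = \left(224 + \frac{302}{7}\right) \left(- \frac{307}{57}\right) = \frac{1870}{7} \left(- \frac{307}{57}\right) = - \frac{574090}{399}$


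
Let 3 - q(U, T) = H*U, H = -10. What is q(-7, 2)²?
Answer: 4489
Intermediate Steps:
q(U, T) = 3 + 10*U (q(U, T) = 3 - (-10)*U = 3 + 10*U)
q(-7, 2)² = (3 + 10*(-7))² = (3 - 70)² = (-67)² = 4489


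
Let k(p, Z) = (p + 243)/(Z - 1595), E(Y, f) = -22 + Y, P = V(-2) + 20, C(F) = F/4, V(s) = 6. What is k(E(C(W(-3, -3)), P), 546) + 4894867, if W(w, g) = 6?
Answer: 10269430521/2098 ≈ 4.8949e+6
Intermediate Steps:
C(F) = F/4 (C(F) = F*(¼) = F/4)
P = 26 (P = 6 + 20 = 26)
k(p, Z) = (243 + p)/(-1595 + Z)
k(E(C(W(-3, -3)), P), 546) + 4894867 = (243 + (-22 + (¼)*6))/(-1595 + 546) + 4894867 = (243 + (-22 + 3/2))/(-1049) + 4894867 = -(243 - 41/2)/1049 + 4894867 = -1/1049*445/2 + 4894867 = -445/2098 + 4894867 = 10269430521/2098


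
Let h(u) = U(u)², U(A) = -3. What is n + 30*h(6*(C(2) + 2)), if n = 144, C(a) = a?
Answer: 414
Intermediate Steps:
h(u) = 9 (h(u) = (-3)² = 9)
n + 30*h(6*(C(2) + 2)) = 144 + 30*9 = 144 + 270 = 414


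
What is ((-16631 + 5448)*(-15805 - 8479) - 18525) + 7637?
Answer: 271557084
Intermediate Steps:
((-16631 + 5448)*(-15805 - 8479) - 18525) + 7637 = (-11183*(-24284) - 18525) + 7637 = (271567972 - 18525) + 7637 = 271549447 + 7637 = 271557084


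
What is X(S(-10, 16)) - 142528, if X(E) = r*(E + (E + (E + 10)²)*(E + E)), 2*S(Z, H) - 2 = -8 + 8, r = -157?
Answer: -180993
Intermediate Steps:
S(Z, H) = 1 (S(Z, H) = 1 + (-8 + 8)/2 = 1 + (½)*0 = 1 + 0 = 1)
X(E) = -157*E - 314*E*(E + (10 + E)²) (X(E) = -157*(E + (E + (E + 10)²)*(E + E)) = -157*(E + (E + (10 + E)²)*(2*E)) = -157*(E + 2*E*(E + (10 + E)²)) = -157*E - 314*E*(E + (10 + E)²))
X(S(-10, 16)) - 142528 = -157*1*(201 + 2*1² + 42*1) - 142528 = -157*1*(201 + 2*1 + 42) - 142528 = -157*1*(201 + 2 + 42) - 142528 = -157*1*245 - 142528 = -38465 - 142528 = -180993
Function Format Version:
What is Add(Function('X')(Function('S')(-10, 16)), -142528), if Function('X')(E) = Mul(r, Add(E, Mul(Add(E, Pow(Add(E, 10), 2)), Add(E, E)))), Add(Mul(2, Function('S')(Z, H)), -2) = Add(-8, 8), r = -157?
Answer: -180993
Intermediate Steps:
Function('S')(Z, H) = 1 (Function('S')(Z, H) = Add(1, Mul(Rational(1, 2), Add(-8, 8))) = Add(1, Mul(Rational(1, 2), 0)) = Add(1, 0) = 1)
Function('X')(E) = Add(Mul(-157, E), Mul(-314, E, Add(E, Pow(Add(10, E), 2)))) (Function('X')(E) = Mul(-157, Add(E, Mul(Add(E, Pow(Add(E, 10), 2)), Add(E, E)))) = Mul(-157, Add(E, Mul(Add(E, Pow(Add(10, E), 2)), Mul(2, E)))) = Mul(-157, Add(E, Mul(2, E, Add(E, Pow(Add(10, E), 2))))) = Add(Mul(-157, E), Mul(-314, E, Add(E, Pow(Add(10, E), 2)))))
Add(Function('X')(Function('S')(-10, 16)), -142528) = Add(Mul(-157, 1, Add(201, Mul(2, Pow(1, 2)), Mul(42, 1))), -142528) = Add(Mul(-157, 1, Add(201, Mul(2, 1), 42)), -142528) = Add(Mul(-157, 1, Add(201, 2, 42)), -142528) = Add(Mul(-157, 1, 245), -142528) = Add(-38465, -142528) = -180993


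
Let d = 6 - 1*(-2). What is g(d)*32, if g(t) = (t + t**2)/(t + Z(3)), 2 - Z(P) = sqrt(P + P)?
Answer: 11520/47 + 1152*sqrt(6)/47 ≈ 305.15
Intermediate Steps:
Z(P) = 2 - sqrt(2)*sqrt(P) (Z(P) = 2 - sqrt(P + P) = 2 - sqrt(2*P) = 2 - sqrt(2)*sqrt(P))
d = 8 (d = 6 + 2 = 8)
g(t) = (t + t**2)/(2 + t - sqrt(6)) (g(t) = (t + t**2)/(t + (2 - sqrt(2)*sqrt(3))) = (t + t**2)/(t + (2 - sqrt(6))) = (t + t**2)/(2 + t - sqrt(6)))
g(d)*32 = (8*(1 + 8)/(2 + 8 - sqrt(6)))*32 = (8*9/(10 - sqrt(6)))*32 = (72/(10 - sqrt(6)))*32 = 2304/(10 - sqrt(6))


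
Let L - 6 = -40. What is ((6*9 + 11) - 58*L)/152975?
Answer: 2037/152975 ≈ 0.013316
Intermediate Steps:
L = -34 (L = 6 - 40 = -34)
((6*9 + 11) - 58*L)/152975 = ((6*9 + 11) - 58*(-34))/152975 = ((54 + 11) + 1972)*(1/152975) = (65 + 1972)*(1/152975) = 2037*(1/152975) = 2037/152975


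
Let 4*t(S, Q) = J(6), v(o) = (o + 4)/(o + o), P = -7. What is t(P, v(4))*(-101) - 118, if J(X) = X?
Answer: -539/2 ≈ -269.50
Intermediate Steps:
v(o) = (4 + o)/(2*o) (v(o) = (4 + o)/((2*o)) = (4 + o)*(1/(2*o)) = (4 + o)/(2*o))
t(S, Q) = 3/2 (t(S, Q) = (¼)*6 = 3/2)
t(P, v(4))*(-101) - 118 = (3/2)*(-101) - 118 = -303/2 - 118 = -539/2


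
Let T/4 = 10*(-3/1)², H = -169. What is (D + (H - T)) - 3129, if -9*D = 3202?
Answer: -36124/9 ≈ -4013.8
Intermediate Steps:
D = -3202/9 (D = -⅑*3202 = -3202/9 ≈ -355.78)
T = 360 (T = 4*(10*(-3/1)²) = 4*(10*(-3*1)²) = 4*(10*(-3)²) = 4*(10*9) = 4*90 = 360)
(D + (H - T)) - 3129 = (-3202/9 + (-169 - 1*360)) - 3129 = (-3202/9 + (-169 - 360)) - 3129 = (-3202/9 - 529) - 3129 = -7963/9 - 3129 = -36124/9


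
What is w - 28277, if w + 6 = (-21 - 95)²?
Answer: -14827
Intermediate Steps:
w = 13450 (w = -6 + (-21 - 95)² = -6 + (-116)² = -6 + 13456 = 13450)
w - 28277 = 13450 - 28277 = -14827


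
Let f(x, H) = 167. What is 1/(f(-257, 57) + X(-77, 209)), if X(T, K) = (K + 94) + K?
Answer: 1/679 ≈ 0.0014728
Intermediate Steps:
X(T, K) = 94 + 2*K (X(T, K) = (94 + K) + K = 94 + 2*K)
1/(f(-257, 57) + X(-77, 209)) = 1/(167 + (94 + 2*209)) = 1/(167 + (94 + 418)) = 1/(167 + 512) = 1/679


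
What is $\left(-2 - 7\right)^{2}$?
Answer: $81$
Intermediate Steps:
$\left(-2 - 7\right)^{2} = \left(-9\right)^{2} = 81$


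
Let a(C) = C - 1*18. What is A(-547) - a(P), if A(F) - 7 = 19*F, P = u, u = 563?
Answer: -10931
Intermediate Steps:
P = 563
a(C) = -18 + C (a(C) = C - 18 = -18 + C)
A(F) = 7 + 19*F
A(-547) - a(P) = (7 + 19*(-547)) - (-18 + 563) = (7 - 10393) - 1*545 = -10386 - 545 = -10931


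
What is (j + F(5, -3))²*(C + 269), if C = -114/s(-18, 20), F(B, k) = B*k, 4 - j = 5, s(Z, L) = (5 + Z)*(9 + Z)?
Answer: 2675968/39 ≈ 68615.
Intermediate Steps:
j = -1 (j = 4 - 1*5 = 4 - 5 = -1)
C = -38/39 (C = -114/(45 + (-18)² + 14*(-18)) = -114/(45 + 324 - 252) = -114/117 = -114*1/117 = -38/39 ≈ -0.97436)
(j + F(5, -3))²*(C + 269) = (-1 + 5*(-3))²*(-38/39 + 269) = (-1 - 15)²*(10453/39) = (-16)²*(10453/39) = 256*(10453/39) = 2675968/39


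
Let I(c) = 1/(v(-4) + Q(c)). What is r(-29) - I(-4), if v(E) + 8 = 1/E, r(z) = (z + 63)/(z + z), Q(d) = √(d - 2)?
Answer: -5439/11455 + 16*I*√6/1185 ≈ -0.47481 + 0.033073*I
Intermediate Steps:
Q(d) = √(-2 + d)
r(z) = (63 + z)/(2*z) (r(z) = (63 + z)/((2*z)) = (63 + z)*(1/(2*z)) = (63 + z)/(2*z))
v(E) = -8 + 1/E
I(c) = 1/(-33/4 + √(-2 + c)) (I(c) = 1/((-8 + 1/(-4)) + √(-2 + c)) = 1/((-8 - ¼) + √(-2 + c)) = 1/(-33/4 + √(-2 + c)))
r(-29) - I(-4) = (½)*(63 - 29)/(-29) - 4/(-33 + 4*√(-2 - 4)) = (½)*(-1/29)*34 - 4/(-33 + 4*√(-6)) = -17/29 - 4/(-33 + 4*(I*√6)) = -17/29 - 4/(-33 + 4*I*√6)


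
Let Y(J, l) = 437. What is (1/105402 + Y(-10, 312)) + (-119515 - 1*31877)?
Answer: -15910958909/105402 ≈ -1.5096e+5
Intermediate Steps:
(1/105402 + Y(-10, 312)) + (-119515 - 1*31877) = (1/105402 + 437) + (-119515 - 1*31877) = (1/105402 + 437) + (-119515 - 31877) = 46060675/105402 - 151392 = -15910958909/105402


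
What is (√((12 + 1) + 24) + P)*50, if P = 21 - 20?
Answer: 50 + 50*√37 ≈ 354.14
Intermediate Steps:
P = 1
(√((12 + 1) + 24) + P)*50 = (√((12 + 1) + 24) + 1)*50 = (√(13 + 24) + 1)*50 = (√37 + 1)*50 = (1 + √37)*50 = 50 + 50*√37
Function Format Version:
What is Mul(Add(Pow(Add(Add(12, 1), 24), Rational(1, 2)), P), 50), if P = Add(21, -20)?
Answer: Add(50, Mul(50, Pow(37, Rational(1, 2)))) ≈ 354.14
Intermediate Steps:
P = 1
Mul(Add(Pow(Add(Add(12, 1), 24), Rational(1, 2)), P), 50) = Mul(Add(Pow(Add(Add(12, 1), 24), Rational(1, 2)), 1), 50) = Mul(Add(Pow(Add(13, 24), Rational(1, 2)), 1), 50) = Mul(Add(Pow(37, Rational(1, 2)), 1), 50) = Mul(Add(1, Pow(37, Rational(1, 2))), 50) = Add(50, Mul(50, Pow(37, Rational(1, 2))))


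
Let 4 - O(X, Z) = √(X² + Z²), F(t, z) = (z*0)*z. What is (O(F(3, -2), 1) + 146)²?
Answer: 22201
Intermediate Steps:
F(t, z) = 0 (F(t, z) = 0*z = 0)
O(X, Z) = 4 - √(X² + Z²)
(O(F(3, -2), 1) + 146)² = ((4 - √(0² + 1²)) + 146)² = ((4 - √(0 + 1)) + 146)² = ((4 - √1) + 146)² = ((4 - 1*1) + 146)² = ((4 - 1) + 146)² = (3 + 146)² = 149² = 22201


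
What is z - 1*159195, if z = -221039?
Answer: -380234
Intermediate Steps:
z - 1*159195 = -221039 - 1*159195 = -221039 - 159195 = -380234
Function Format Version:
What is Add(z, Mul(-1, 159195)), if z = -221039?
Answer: -380234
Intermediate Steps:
Add(z, Mul(-1, 159195)) = Add(-221039, Mul(-1, 159195)) = Add(-221039, -159195) = -380234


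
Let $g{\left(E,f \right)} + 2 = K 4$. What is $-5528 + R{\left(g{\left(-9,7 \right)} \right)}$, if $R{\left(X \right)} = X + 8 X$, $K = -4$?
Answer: $-5690$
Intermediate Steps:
$g{\left(E,f \right)} = -18$ ($g{\left(E,f \right)} = -2 - 16 = -18$)
$R{\left(X \right)} = 9 X$
$-5528 + R{\left(g{\left(-9,7 \right)} \right)} = -5528 + 9 \left(-18\right) = -5528 - 162 = -5690$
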